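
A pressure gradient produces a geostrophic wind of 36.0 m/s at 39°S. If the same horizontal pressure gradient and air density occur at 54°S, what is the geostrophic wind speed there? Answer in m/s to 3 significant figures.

28.0 m/s

With the same pressure gradient and density, V_g ∝ 1/f ∝ 1/sin φ.
V₂ = V₁ · sin φ₁ / sin φ₂ = 36.0 × sin 39° / sin 54°
V₂ = 36.0 × 0.6293/0.8090 = 28.0 m/s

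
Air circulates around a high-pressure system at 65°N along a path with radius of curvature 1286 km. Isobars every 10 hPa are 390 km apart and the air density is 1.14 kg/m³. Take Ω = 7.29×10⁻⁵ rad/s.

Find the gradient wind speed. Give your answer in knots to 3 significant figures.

37.3 knots

Coriolis parameter at 65°N:
f = 2Ω sin φ = 2 × 7.29×10⁻⁵ × sin 65° = 1.32×10⁻⁴ s⁻¹
Pressure gradient: |∂P/∂n| = 1000 Pa / 390000 m = 2.56×10⁻³ Pa/m
Geostrophic speed: V_g = |∂P/∂n|/(fρ) = 2.56×10⁻³/(1.32×10⁻⁴ × 1.14) = 17.0 m/s
Around a high, pressure-gradient force acts outward with centrifugal, so Coriolis balances both:
fV = (1/ρ)|∂P/∂n| + V²/R  →  V² − fR·V + fR·V_g = 0
With fR = 1.32×10⁻⁴ × 1286×10³ m = 170 m/s:
V = [fR − √((fR)² − 4 fR V_g)]/2 = [170 − √(170² − 4×170×17)]/2 = 19.2 m/s
Supergeostrophic (V > V_g = 17 m/s), as expected around a high.
Converting: 19.2 m/s × 1.944 = 37.3 knots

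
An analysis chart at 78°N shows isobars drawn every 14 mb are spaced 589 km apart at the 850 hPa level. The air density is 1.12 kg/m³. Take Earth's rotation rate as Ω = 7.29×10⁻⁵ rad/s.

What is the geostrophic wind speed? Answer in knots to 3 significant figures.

28.9 knots

Coriolis parameter at 78°N:
f = 2Ω sin φ = 2 × 7.29×10⁻⁵ × sin 78° = 1.43×10⁻⁴ s⁻¹
Pressure gradient: |∂P/∂n| = 1400 Pa / 589000 m = 2.38×10⁻³ Pa/m
Geostrophic balance (pressure-gradient force = Coriolis force):
V_g = (1/(fρ)) |∂P/∂n| = 2.38×10⁻³ / (1.43×10⁻⁴ × 1.12) = 14.9 m/s
Converting: 14.9 m/s × 1.944 = 28.9 knots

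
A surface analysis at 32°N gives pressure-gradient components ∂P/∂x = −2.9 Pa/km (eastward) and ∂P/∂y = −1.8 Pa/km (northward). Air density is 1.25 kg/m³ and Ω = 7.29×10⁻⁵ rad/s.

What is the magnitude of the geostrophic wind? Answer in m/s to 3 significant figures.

35.3 m/s

Coriolis parameter at 32°N:
f = 2Ω sin φ = 2 × 7.29×10⁻⁵ × sin 32° = 7.73×10⁻⁵ s⁻¹
Component geostrophic relations (x east, y north):
u_g = −(1/(fρ)) ∂P/∂y,  v_g = (1/(fρ)) ∂P/∂x
u_g = −(−1.8×10⁻³)/(7.73×10⁻⁵ × 1.25) = 18.6 m/s;  v_g = (−2.9×10⁻³)/(7.73×10⁻⁵ × 1.25) = −30.0 m/s
|V_g| = √(u_g² + v_g²) = 35.3 m/s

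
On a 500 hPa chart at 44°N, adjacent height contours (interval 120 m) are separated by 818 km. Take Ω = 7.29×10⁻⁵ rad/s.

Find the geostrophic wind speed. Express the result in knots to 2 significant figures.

28 knots

Coriolis parameter at 44°N:
f = 2Ω sin φ = 2 × 7.29×10⁻⁵ × sin 44° = 1.01×10⁻⁴ s⁻¹
Height gradient: |∂Z/∂n| = 120 m / 818000 m = 1.47×10⁻⁴
On a pressure surface, geostrophic balance gives V_g = (g/f)|∂Z/∂n|:
V_g = 9.81 × 1.47×10⁻⁴ / 1.01×10⁻⁴ = 14.2 m/s
Converting: 14.2 m/s × 1.944 = 28 knots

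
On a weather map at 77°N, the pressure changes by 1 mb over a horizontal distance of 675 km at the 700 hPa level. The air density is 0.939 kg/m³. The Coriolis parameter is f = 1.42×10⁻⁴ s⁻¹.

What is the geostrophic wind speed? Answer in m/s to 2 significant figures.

Pressure gradient: |∂P/∂n| = 100 Pa / 675000 m = 1.48×10⁻⁴ Pa/m
Geostrophic balance (pressure-gradient force = Coriolis force):
V_g = (1/(fρ)) |∂P/∂n| = 1.48×10⁻⁴ / (1.42×10⁻⁴ × 0.939) = 1.11 m/s

1.1 m/s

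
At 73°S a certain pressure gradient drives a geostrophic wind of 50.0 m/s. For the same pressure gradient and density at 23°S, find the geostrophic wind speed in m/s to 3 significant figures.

122 m/s

With the same pressure gradient and density, V_g ∝ 1/f ∝ 1/sin φ.
V₂ = V₁ · sin φ₁ / sin φ₂ = 50.0 × sin 73° / sin 23°
V₂ = 50.0 × 0.9563/0.3907 = 122 m/s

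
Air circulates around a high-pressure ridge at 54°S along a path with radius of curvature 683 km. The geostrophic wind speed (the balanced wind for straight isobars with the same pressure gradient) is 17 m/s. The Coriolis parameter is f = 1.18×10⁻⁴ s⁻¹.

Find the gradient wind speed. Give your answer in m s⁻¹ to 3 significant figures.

24.4 m s⁻¹

Around a high, pressure-gradient force acts outward with centrifugal, so Coriolis balances both:
fV = (1/ρ)|∂P/∂n| + V²/R  →  V² − fR·V + fR·V_g = 0
With fR = 1.18×10⁻⁴ × 683×10³ m = 80.6 m/s:
V = [fR − √((fR)² − 4 fR V_g)]/2 = [80.6 − √(80.6² − 4×80.6×17)]/2 = 24.4 m/s
Supergeostrophic (V > V_g = 17 m/s), as expected around a high.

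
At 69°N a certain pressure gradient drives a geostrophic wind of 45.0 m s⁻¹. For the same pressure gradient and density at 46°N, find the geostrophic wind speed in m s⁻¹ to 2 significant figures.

58 m s⁻¹

With the same pressure gradient and density, V_g ∝ 1/f ∝ 1/sin φ.
V₂ = V₁ · sin φ₁ / sin φ₂ = 45.0 × sin 69° / sin 46°
V₂ = 45.0 × 0.9336/0.7193 = 58 m s⁻¹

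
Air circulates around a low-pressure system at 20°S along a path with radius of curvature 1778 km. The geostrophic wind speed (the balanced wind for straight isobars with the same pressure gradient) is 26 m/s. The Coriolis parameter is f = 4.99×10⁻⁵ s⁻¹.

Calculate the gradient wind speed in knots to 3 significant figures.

Around a low, centrifugal force acts outward with Coriolis, so pressure-gradient force balances both:
(1/ρ)|∂P/∂n| = fV + V²/R  →  V² + fR·V − fR·V_g = 0
With fR = 4.99×10⁻⁵ × 1778×10³ m = 88.7 m/s:
V = [−fR + √((fR)² + 4 fR V_g)]/2 = [−88.7 + √(88.7² + 4×88.7×26)]/2 = 21 m/s
Subgeostrophic (V < V_g = 26 m/s), as expected around a low.
Converting: 21 m/s × 1.944 = 40.9 knots

40.9 knots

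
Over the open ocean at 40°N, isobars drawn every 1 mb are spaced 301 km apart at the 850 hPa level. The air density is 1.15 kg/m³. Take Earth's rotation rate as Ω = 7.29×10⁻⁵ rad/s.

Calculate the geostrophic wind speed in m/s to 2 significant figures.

Coriolis parameter at 40°N:
f = 2Ω sin φ = 2 × 7.29×10⁻⁵ × sin 40° = 9.37×10⁻⁵ s⁻¹
Pressure gradient: |∂P/∂n| = 100 Pa / 301000 m = 3.32×10⁻⁴ Pa/m
Geostrophic balance (pressure-gradient force = Coriolis force):
V_g = (1/(fρ)) |∂P/∂n| = 3.32×10⁻⁴ / (9.37×10⁻⁵ × 1.15) = 3.08 m/s

3.1 m/s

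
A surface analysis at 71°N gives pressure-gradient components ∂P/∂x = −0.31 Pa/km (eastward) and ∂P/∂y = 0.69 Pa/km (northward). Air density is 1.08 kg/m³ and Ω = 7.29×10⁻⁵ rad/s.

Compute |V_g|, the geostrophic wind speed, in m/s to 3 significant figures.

Coriolis parameter at 71°N:
f = 2Ω sin φ = 2 × 7.29×10⁻⁵ × sin 71° = 1.38×10⁻⁴ s⁻¹
Component geostrophic relations (x east, y north):
u_g = −(1/(fρ)) ∂P/∂y,  v_g = (1/(fρ)) ∂P/∂x
u_g = −(0.69×10⁻³)/(1.38×10⁻⁴ × 1.08) = −4.63 m/s;  v_g = (−0.31×10⁻³)/(1.38×10⁻⁴ × 1.08) = −2.08 m/s
|V_g| = √(u_g² + v_g²) = 5.08 m/s

5.08 m/s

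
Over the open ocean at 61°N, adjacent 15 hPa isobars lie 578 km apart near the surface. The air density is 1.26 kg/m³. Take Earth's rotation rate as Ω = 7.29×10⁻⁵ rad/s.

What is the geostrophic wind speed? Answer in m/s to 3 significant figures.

16.2 m/s

Coriolis parameter at 61°N:
f = 2Ω sin φ = 2 × 7.29×10⁻⁵ × sin 61° = 1.28×10⁻⁴ s⁻¹
Pressure gradient: |∂P/∂n| = 1500 Pa / 578000 m = 2.60×10⁻³ Pa/m
Geostrophic balance (pressure-gradient force = Coriolis force):
V_g = (1/(fρ)) |∂P/∂n| = 2.60×10⁻³ / (1.28×10⁻⁴ × 1.26) = 16.2 m/s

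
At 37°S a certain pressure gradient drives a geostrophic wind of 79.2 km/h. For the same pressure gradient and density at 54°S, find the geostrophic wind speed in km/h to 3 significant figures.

With the same pressure gradient and density, V_g ∝ 1/f ∝ 1/sin φ.
V₂ = V₁ · sin φ₁ / sin φ₂ = 79.2 × sin 37° / sin 54°
V₂ = 79.2 × 0.6018/0.8090 = 58.9 km/h

58.9 km/h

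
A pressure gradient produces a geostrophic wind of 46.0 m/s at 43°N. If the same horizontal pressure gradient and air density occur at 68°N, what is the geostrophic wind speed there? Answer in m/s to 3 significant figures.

With the same pressure gradient and density, V_g ∝ 1/f ∝ 1/sin φ.
V₂ = V₁ · sin φ₁ / sin φ₂ = 46.0 × sin 43° / sin 68°
V₂ = 46.0 × 0.6820/0.9272 = 33.8 m/s

33.8 m/s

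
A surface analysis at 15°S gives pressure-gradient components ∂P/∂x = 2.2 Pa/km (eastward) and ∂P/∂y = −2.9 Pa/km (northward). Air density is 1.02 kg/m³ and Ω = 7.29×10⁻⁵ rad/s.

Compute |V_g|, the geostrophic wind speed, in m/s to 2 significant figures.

95 m/s

Coriolis parameter at 15°S:
f = 2Ω sin φ = 2 × 7.29×10⁻⁵ × sin 15° = 3.77×10⁻⁵ s⁻¹
In the Southern Hemisphere f is negative: f = −3.77×10⁻⁵ s⁻¹.
Component geostrophic relations (x east, y north):
u_g = −(1/(fρ)) ∂P/∂y,  v_g = (1/(fρ)) ∂P/∂x
u_g = −(−2.9×10⁻³)/(−3.77×10⁻⁵ × 1.02) = −75.3 m/s;  v_g = (2.2×10⁻³)/(−3.77×10⁻⁵ × 1.02) = −57.2 m/s
|V_g| = √(u_g² + v_g²) = 94.6 m/s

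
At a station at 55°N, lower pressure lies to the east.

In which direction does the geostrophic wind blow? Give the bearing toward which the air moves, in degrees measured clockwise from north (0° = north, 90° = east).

The pressure-gradient force points toward the east (bearing 090°).
Geostrophic balance: in the Northern Hemisphere the Coriolis force deflects motion to the right, so the geostrophic wind blows 90° to the right of the pressure-gradient force (low pressure on the left).
Rotating 090° by 90° clockwise gives 180° — the wind blows toward the south.

180°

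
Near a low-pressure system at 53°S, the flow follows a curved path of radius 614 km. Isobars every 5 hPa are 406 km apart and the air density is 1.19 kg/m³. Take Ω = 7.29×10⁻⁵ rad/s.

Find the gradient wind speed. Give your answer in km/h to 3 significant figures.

28.8 km/h

Coriolis parameter at 53°S:
f = 2Ω sin φ = 2 × 7.29×10⁻⁵ × sin 53° = 1.16×10⁻⁴ s⁻¹
Pressure gradient: |∂P/∂n| = 500 Pa / 406000 m = 1.23×10⁻³ Pa/m
Geostrophic speed: V_g = |∂P/∂n|/(fρ) = 1.23×10⁻³/(1.16×10⁻⁴ × 1.19) = 8.89 m/s
Around a low, centrifugal force acts outward with Coriolis, so pressure-gradient force balances both:
(1/ρ)|∂P/∂n| = fV + V²/R  →  V² + fR·V − fR·V_g = 0
With fR = 1.16×10⁻⁴ × 614×10³ m = 71.5 m/s:
V = [−fR + √((fR)² + 4 fR V_g)]/2 = [−71.5 + √(71.5² + 4×71.5×8.89)]/2 = 7.99 m/s
Subgeostrophic (V < V_g = 8.89 m/s), as expected around a low.
Converting: 7.99 m/s × 3.6 = 28.8 km/h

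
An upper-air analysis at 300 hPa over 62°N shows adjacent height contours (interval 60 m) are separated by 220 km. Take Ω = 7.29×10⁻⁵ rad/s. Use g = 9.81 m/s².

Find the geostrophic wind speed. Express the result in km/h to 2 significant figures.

Coriolis parameter at 62°N:
f = 2Ω sin φ = 2 × 7.29×10⁻⁵ × sin 62° = 1.29×10⁻⁴ s⁻¹
Height gradient: |∂Z/∂n| = 60 m / 220000 m = 2.73×10⁻⁴
On a pressure surface, geostrophic balance gives V_g = (g/f)|∂Z/∂n|:
V_g = 9.81 × 2.73×10⁻⁴ / 1.29×10⁻⁴ = 20.8 m/s
Converting: 20.8 m/s × 3.6 = 75 km/h

75 km/h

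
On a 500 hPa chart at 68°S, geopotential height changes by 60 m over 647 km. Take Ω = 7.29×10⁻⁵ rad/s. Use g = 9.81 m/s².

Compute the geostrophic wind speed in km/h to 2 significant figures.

24 km/h

Coriolis parameter at 68°S:
f = 2Ω sin φ = 2 × 7.29×10⁻⁵ × sin 68° = 1.35×10⁻⁴ s⁻¹
Height gradient: |∂Z/∂n| = 60 m / 647000 m = 9.27×10⁻⁵
On a pressure surface, geostrophic balance gives V_g = (g/f)|∂Z/∂n|:
V_g = 9.81 × 9.27×10⁻⁵ / 1.35×10⁻⁴ = 6.73 m/s
Converting: 6.73 m/s × 3.6 = 24 km/h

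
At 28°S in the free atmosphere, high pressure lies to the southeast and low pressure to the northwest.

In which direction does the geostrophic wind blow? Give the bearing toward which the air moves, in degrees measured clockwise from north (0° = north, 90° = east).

225°

The pressure-gradient force points toward the northwest (bearing 315°).
Geostrophic balance: in the Southern Hemisphere the Coriolis force deflects motion to the left, so the geostrophic wind blows 90° to the left of the pressure-gradient force (low pressure on the right).
Rotating 315° by 90° counterclockwise gives 225° — the wind blows toward the southwest.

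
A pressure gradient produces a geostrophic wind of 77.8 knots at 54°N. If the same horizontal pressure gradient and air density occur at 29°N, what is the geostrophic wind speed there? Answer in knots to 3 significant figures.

With the same pressure gradient and density, V_g ∝ 1/f ∝ 1/sin φ.
V₂ = V₁ · sin φ₁ / sin φ₂ = 77.8 × sin 54° / sin 29°
V₂ = 77.8 × 0.8090/0.4848 = 130 knots

130 knots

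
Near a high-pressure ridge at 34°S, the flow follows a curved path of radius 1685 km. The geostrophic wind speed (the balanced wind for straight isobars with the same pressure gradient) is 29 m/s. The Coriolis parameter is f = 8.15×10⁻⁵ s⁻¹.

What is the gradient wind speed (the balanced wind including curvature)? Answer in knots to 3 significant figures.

Around a high, pressure-gradient force acts outward with centrifugal, so Coriolis balances both:
fV = (1/ρ)|∂P/∂n| + V²/R  →  V² − fR·V + fR·V_g = 0
With fR = 8.15×10⁻⁵ × 1685×10³ m = 137 m/s:
V = [fR − √((fR)² − 4 fR V_g)]/2 = [137 − √(137² − 4×137×29)]/2 = 41.6 m/s
Supergeostrophic (V > V_g = 29 m/s), as expected around a high.
Converting: 41.6 m/s × 1.944 = 80.9 knots

80.9 knots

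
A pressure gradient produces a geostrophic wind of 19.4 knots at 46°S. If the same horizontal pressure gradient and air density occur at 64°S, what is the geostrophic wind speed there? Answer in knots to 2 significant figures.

16 knots

With the same pressure gradient and density, V_g ∝ 1/f ∝ 1/sin φ.
V₂ = V₁ · sin φ₁ / sin φ₂ = 19.4 × sin 46° / sin 64°
V₂ = 19.4 × 0.7193/0.8988 = 16 knots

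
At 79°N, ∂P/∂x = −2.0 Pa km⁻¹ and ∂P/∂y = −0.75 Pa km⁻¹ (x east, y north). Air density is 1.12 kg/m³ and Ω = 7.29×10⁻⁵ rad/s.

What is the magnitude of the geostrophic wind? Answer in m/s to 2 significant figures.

Coriolis parameter at 79°N:
f = 2Ω sin φ = 2 × 7.29×10⁻⁵ × sin 79° = 1.43×10⁻⁴ s⁻¹
Component geostrophic relations (x east, y north):
u_g = −(1/(fρ)) ∂P/∂y,  v_g = (1/(fρ)) ∂P/∂x
u_g = −(−0.75×10⁻³)/(1.43×10⁻⁴ × 1.12) = 4.68 m/s;  v_g = (−2.0×10⁻³)/(1.43×10⁻⁴ × 1.12) = −12.5 m/s
|V_g| = √(u_g² + v_g²) = 13.3 m/s

13 m/s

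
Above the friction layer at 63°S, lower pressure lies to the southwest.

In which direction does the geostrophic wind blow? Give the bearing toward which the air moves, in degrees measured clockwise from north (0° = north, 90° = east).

The pressure-gradient force points toward the southwest (bearing 225°).
Geostrophic balance: in the Southern Hemisphere the Coriolis force deflects motion to the left, so the geostrophic wind blows 90° to the left of the pressure-gradient force (low pressure on the right).
Rotating 225° by 90° counterclockwise gives 135° — the wind blows toward the southeast.

135°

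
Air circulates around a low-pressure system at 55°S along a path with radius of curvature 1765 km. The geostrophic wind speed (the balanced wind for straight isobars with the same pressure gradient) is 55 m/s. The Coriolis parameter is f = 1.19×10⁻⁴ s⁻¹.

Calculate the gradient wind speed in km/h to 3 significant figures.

163 km/h

Around a low, centrifugal force acts outward with Coriolis, so pressure-gradient force balances both:
(1/ρ)|∂P/∂n| = fV + V²/R  →  V² + fR·V − fR·V_g = 0
With fR = 1.19×10⁻⁴ × 1765×10³ m = 210 m/s:
V = [−fR + √((fR)² + 4 fR V_g)]/2 = [−210 + √(210² + 4×210×55)]/2 = 45.3 m/s
Subgeostrophic (V < V_g = 55 m/s), as expected around a low.
Converting: 45.3 m/s × 3.6 = 163 km/h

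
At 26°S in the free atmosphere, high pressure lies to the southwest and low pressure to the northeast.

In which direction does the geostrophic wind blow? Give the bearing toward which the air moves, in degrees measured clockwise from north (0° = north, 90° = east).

315°

The pressure-gradient force points toward the northeast (bearing 045°).
Geostrophic balance: in the Southern Hemisphere the Coriolis force deflects motion to the left, so the geostrophic wind blows 90° to the left of the pressure-gradient force (low pressure on the right).
Rotating 045° by 90° counterclockwise gives 315° — the wind blows toward the northwest.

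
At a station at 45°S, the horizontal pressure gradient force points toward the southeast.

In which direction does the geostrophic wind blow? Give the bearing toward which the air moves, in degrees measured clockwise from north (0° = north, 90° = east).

045°

The pressure-gradient force points toward the southeast (bearing 135°).
Geostrophic balance: in the Southern Hemisphere the Coriolis force deflects motion to the left, so the geostrophic wind blows 90° to the left of the pressure-gradient force (low pressure on the right).
Rotating 135° by 90° counterclockwise gives 045° — the wind blows toward the northeast.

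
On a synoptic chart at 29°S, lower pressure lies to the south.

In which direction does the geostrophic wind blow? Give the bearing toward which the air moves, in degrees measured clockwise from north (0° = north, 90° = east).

The pressure-gradient force points toward the south (bearing 180°).
Geostrophic balance: in the Southern Hemisphere the Coriolis force deflects motion to the left, so the geostrophic wind blows 90° to the left of the pressure-gradient force (low pressure on the right).
Rotating 180° by 90° counterclockwise gives 090° — the wind blows toward the east.

090°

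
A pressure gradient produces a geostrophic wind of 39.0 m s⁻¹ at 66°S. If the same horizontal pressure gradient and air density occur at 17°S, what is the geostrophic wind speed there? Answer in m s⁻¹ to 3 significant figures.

With the same pressure gradient and density, V_g ∝ 1/f ∝ 1/sin φ.
V₂ = V₁ · sin φ₁ / sin φ₂ = 39.0 × sin 66° / sin 17°
V₂ = 39.0 × 0.9135/0.2924 = 122 m s⁻¹

122 m s⁻¹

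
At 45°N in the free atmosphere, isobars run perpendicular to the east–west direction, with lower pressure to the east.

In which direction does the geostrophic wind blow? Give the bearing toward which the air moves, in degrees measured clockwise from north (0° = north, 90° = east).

The pressure-gradient force points toward the east (bearing 090°).
Geostrophic balance: in the Northern Hemisphere the Coriolis force deflects motion to the right, so the geostrophic wind blows 90° to the right of the pressure-gradient force (low pressure on the left).
Rotating 090° by 90° clockwise gives 180° — the wind blows toward the south.

180°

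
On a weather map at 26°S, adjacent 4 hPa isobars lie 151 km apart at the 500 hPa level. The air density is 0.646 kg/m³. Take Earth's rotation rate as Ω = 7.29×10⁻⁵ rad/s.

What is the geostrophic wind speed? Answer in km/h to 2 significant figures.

230 km/h

Coriolis parameter at 26°S:
f = 2Ω sin φ = 2 × 7.29×10⁻⁵ × sin 26° = 6.39×10⁻⁵ s⁻¹
Pressure gradient: |∂P/∂n| = 400 Pa / 151000 m = 2.65×10⁻³ Pa/m
Geostrophic balance (pressure-gradient force = Coriolis force):
V_g = (1/(fρ)) |∂P/∂n| = 2.65×10⁻³ / (6.39×10⁻⁵ × 0.646) = 64.2 m/s
Converting: 64.2 m/s × 3.6 = 230 km/h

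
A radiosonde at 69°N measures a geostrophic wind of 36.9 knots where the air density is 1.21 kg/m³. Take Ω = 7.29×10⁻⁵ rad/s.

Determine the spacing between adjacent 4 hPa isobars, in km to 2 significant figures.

130 km

Coriolis parameter at 69°N:
f = 2Ω sin φ = 2 × 7.29×10⁻⁵ × sin 69° = 1.36×10⁻⁴ s⁻¹
Wind speed in SI: 36.9 knots = 19.0 m/s
Geostrophic balance rearranged: |∂P/∂n| = f ρ V_g
|∂P/∂n| = 1.36×10⁻⁴ × 1.21 × 19.0 = 3.13×10⁻³ Pa/m
Isobar spacing: Δn = ΔP/|∂P/∂n| = 400 Pa / 3.13×10⁻³ Pa/m = 127938 m ≈ 130 km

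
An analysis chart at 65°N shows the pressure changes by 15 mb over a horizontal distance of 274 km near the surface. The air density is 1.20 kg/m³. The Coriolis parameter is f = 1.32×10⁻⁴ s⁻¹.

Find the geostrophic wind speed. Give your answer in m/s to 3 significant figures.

34.6 m/s

Pressure gradient: |∂P/∂n| = 1500 Pa / 274000 m = 5.47×10⁻³ Pa/m
Geostrophic balance (pressure-gradient force = Coriolis force):
V_g = (1/(fρ)) |∂P/∂n| = 5.47×10⁻³ / (1.32×10⁻⁴ × 1.20) = 34.6 m/s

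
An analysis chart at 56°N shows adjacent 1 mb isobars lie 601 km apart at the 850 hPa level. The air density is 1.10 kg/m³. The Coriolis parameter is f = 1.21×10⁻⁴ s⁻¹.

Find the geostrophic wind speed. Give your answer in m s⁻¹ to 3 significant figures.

1.25 m s⁻¹

Pressure gradient: |∂P/∂n| = 100 Pa / 601000 m = 1.66×10⁻⁴ Pa/m
Geostrophic balance (pressure-gradient force = Coriolis force):
V_g = (1/(fρ)) |∂P/∂n| = 1.66×10⁻⁴ / (1.21×10⁻⁴ × 1.10) = 1.25 m/s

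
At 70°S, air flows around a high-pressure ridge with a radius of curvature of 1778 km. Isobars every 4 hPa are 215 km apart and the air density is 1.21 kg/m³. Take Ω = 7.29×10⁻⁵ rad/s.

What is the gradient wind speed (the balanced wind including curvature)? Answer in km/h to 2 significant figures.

Coriolis parameter at 70°S:
f = 2Ω sin φ = 2 × 7.29×10⁻⁵ × sin 70° = 1.37×10⁻⁴ s⁻¹
Pressure gradient: |∂P/∂n| = 400 Pa / 215000 m = 1.86×10⁻³ Pa/m
Geostrophic speed: V_g = |∂P/∂n|/(fρ) = 1.86×10⁻³/(1.37×10⁻⁴ × 1.21) = 11.2 m/s
Around a high, pressure-gradient force acts outward with centrifugal, so Coriolis balances both:
fV = (1/ρ)|∂P/∂n| + V²/R  →  V² − fR·V + fR·V_g = 0
With fR = 1.37×10⁻⁴ × 1778×10³ m = 244 m/s:
V = [fR − √((fR)² − 4 fR V_g)]/2 = [244 − √(244² − 4×244×11.2)]/2 = 11.8 m/s
Supergeostrophic (V > V_g = 11.2 m/s), as expected around a high.
Converting: 11.8 m/s × 3.6 = 42 km/h

42 km/h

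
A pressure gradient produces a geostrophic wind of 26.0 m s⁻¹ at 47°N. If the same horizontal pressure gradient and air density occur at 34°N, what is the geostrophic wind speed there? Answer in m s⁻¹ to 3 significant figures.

With the same pressure gradient and density, V_g ∝ 1/f ∝ 1/sin φ.
V₂ = V₁ · sin φ₁ / sin φ₂ = 26.0 × sin 47° / sin 34°
V₂ = 26.0 × 0.7314/0.5592 = 34.0 m s⁻¹

34.0 m s⁻¹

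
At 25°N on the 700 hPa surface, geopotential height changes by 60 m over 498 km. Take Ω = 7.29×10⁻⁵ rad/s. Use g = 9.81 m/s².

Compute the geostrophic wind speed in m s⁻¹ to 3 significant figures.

19.2 m s⁻¹

Coriolis parameter at 25°N:
f = 2Ω sin φ = 2 × 7.29×10⁻⁵ × sin 25° = 6.16×10⁻⁵ s⁻¹
Height gradient: |∂Z/∂n| = 60 m / 498000 m = 1.20×10⁻⁴
On a pressure surface, geostrophic balance gives V_g = (g/f)|∂Z/∂n|:
V_g = 9.81 × 1.20×10⁻⁴ / 6.16×10⁻⁵ = 19.2 m/s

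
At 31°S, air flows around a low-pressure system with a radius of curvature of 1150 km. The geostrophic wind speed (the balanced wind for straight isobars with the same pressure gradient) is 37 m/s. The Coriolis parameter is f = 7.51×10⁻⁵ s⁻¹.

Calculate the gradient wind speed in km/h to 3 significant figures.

Around a low, centrifugal force acts outward with Coriolis, so pressure-gradient force balances both:
(1/ρ)|∂P/∂n| = fV + V²/R  →  V² + fR·V − fR·V_g = 0
With fR = 7.51×10⁻⁵ × 1150×10³ m = 86.4 m/s:
V = [−fR + √((fR)² + 4 fR V_g)]/2 = [−86.4 + √(86.4² + 4×86.4×37)]/2 = 28 m/s
Subgeostrophic (V < V_g = 37 m/s), as expected around a low.
Converting: 28 m/s × 3.6 = 101 km/h

101 km/h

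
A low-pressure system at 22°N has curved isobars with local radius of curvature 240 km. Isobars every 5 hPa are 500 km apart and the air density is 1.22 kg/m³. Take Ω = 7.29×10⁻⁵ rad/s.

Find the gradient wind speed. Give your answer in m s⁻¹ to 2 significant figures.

8.9 m s⁻¹

Coriolis parameter at 22°N:
f = 2Ω sin φ = 2 × 7.29×10⁻⁵ × sin 22° = 5.46×10⁻⁵ s⁻¹
Pressure gradient: |∂P/∂n| = 500 Pa / 500000 m = 1.00×10⁻³ Pa/m
Geostrophic speed: V_g = |∂P/∂n|/(fρ) = 1.00×10⁻³/(5.46×10⁻⁵ × 1.22) = 15.0 m/s
Around a low, centrifugal force acts outward with Coriolis, so pressure-gradient force balances both:
(1/ρ)|∂P/∂n| = fV + V²/R  →  V² + fR·V − fR·V_g = 0
With fR = 5.46×10⁻⁵ × 240×10³ m = 13.1 m/s:
V = [−fR + √((fR)² + 4 fR V_g)]/2 = [−13.1 + √(13.1² + 4×13.1×15)]/2 = 8.93 m/s
Subgeostrophic (V < V_g = 15 m/s), as expected around a low.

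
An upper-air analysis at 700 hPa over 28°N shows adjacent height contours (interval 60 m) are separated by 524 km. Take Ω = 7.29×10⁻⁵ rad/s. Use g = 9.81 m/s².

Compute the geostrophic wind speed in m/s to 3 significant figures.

Coriolis parameter at 28°N:
f = 2Ω sin φ = 2 × 7.29×10⁻⁵ × sin 28° = 6.84×10⁻⁵ s⁻¹
Height gradient: |∂Z/∂n| = 60 m / 524000 m = 1.15×10⁻⁴
On a pressure surface, geostrophic balance gives V_g = (g/f)|∂Z/∂n|:
V_g = 9.81 × 1.15×10⁻⁴ / 6.84×10⁻⁵ = 16.4 m/s

16.4 m/s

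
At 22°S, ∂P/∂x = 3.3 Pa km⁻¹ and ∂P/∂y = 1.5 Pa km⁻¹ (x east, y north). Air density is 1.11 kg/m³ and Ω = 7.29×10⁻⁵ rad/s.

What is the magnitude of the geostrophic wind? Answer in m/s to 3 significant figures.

Coriolis parameter at 22°S:
f = 2Ω sin φ = 2 × 7.29×10⁻⁵ × sin 22° = 5.46×10⁻⁵ s⁻¹
In the Southern Hemisphere f is negative: f = −5.46×10⁻⁵ s⁻¹.
Component geostrophic relations (x east, y north):
u_g = −(1/(fρ)) ∂P/∂y,  v_g = (1/(fρ)) ∂P/∂x
u_g = −(1.5×10⁻³)/(−5.46×10⁻⁵ × 1.11) = 24.7 m/s;  v_g = (3.3×10⁻³)/(−5.46×10⁻⁵ × 1.11) = −54.4 m/s
|V_g| = √(u_g² + v_g²) = 59.8 m/s

59.8 m/s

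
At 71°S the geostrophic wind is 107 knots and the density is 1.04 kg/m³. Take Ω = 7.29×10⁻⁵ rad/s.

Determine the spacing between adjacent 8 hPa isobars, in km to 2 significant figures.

Coriolis parameter at 71°S:
f = 2Ω sin φ = 2 × 7.29×10⁻⁵ × sin 71° = 1.38×10⁻⁴ s⁻¹
Wind speed in SI: 107 knots = 55.0 m/s
Geostrophic balance rearranged: |∂P/∂n| = f ρ V_g
|∂P/∂n| = 1.38×10⁻⁴ × 1.04 × 55.0 = 7.89×10⁻³ Pa/m
Isobar spacing: Δn = ΔP/|∂P/∂n| = 800 Pa / 7.89×10⁻³ Pa/m = 101369 m ≈ 100 km

100 km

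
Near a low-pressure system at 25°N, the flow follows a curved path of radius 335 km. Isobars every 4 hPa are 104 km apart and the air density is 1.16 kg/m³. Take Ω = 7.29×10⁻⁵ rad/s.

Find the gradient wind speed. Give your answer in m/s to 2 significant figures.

Coriolis parameter at 25°N:
f = 2Ω sin φ = 2 × 7.29×10⁻⁵ × sin 25° = 6.16×10⁻⁵ s⁻¹
Pressure gradient: |∂P/∂n| = 400 Pa / 104000 m = 3.85×10⁻³ Pa/m
Geostrophic speed: V_g = |∂P/∂n|/(fρ) = 3.85×10⁻³/(6.16×10⁻⁵ × 1.16) = 53.8 m/s
Around a low, centrifugal force acts outward with Coriolis, so pressure-gradient force balances both:
(1/ρ)|∂P/∂n| = fV + V²/R  →  V² + fR·V − fR·V_g = 0
With fR = 6.16×10⁻⁵ × 335×10³ m = 20.6 m/s:
V = [−fR + √((fR)² + 4 fR V_g)]/2 = [−20.6 + √(20.6² + 4×20.6×53.8)]/2 = 24.6 m/s
Subgeostrophic (V < V_g = 53.8 m/s), as expected around a low.

25 m/s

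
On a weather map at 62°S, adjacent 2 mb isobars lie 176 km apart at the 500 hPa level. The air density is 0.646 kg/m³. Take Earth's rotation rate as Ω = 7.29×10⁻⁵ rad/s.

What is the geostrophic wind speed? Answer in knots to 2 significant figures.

Coriolis parameter at 62°S:
f = 2Ω sin φ = 2 × 7.29×10⁻⁵ × sin 62° = 1.29×10⁻⁴ s⁻¹
Pressure gradient: |∂P/∂n| = 200 Pa / 176000 m = 1.14×10⁻³ Pa/m
Geostrophic balance (pressure-gradient force = Coriolis force):
V_g = (1/(fρ)) |∂P/∂n| = 1.14×10⁻³ / (1.29×10⁻⁴ × 0.646) = 13.7 m/s
Converting: 13.7 m/s × 1.944 = 27 knots

27 knots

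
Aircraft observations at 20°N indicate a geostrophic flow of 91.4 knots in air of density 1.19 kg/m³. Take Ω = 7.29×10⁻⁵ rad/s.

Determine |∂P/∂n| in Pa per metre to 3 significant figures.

Coriolis parameter at 20°N:
f = 2Ω sin φ = 2 × 7.29×10⁻⁵ × sin 20° = 4.99×10⁻⁵ s⁻¹
Wind speed in SI: 91.4 knots = 47.0 m/s
Geostrophic balance rearranged: |∂P/∂n| = f ρ V_g
|∂P/∂n| = 4.99×10⁻⁵ × 1.19 × 47.0 = 2.79×10⁻³ Pa/m

2.79×10⁻³ Pa/m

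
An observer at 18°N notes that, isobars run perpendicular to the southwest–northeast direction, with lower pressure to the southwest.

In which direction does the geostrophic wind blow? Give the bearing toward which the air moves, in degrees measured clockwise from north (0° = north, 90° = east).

The pressure-gradient force points toward the southwest (bearing 225°).
Geostrophic balance: in the Northern Hemisphere the Coriolis force deflects motion to the right, so the geostrophic wind blows 90° to the right of the pressure-gradient force (low pressure on the left).
Rotating 225° by 90° clockwise gives 315° — the wind blows toward the northwest.

315°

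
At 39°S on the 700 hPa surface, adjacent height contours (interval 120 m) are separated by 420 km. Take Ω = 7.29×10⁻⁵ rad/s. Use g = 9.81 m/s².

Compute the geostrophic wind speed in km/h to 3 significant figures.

110 km/h

Coriolis parameter at 39°S:
f = 2Ω sin φ = 2 × 7.29×10⁻⁵ × sin 39° = 9.18×10⁻⁵ s⁻¹
Height gradient: |∂Z/∂n| = 120 m / 420000 m = 2.86×10⁻⁴
On a pressure surface, geostrophic balance gives V_g = (g/f)|∂Z/∂n|:
V_g = 9.81 × 2.86×10⁻⁴ / 9.18×10⁻⁵ = 30.5 m/s
Converting: 30.5 m/s × 3.6 = 110 km/h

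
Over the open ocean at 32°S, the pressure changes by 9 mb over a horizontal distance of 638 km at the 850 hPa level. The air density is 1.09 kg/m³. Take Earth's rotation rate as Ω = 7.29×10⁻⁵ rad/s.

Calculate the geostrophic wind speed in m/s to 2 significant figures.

Coriolis parameter at 32°S:
f = 2Ω sin φ = 2 × 7.29×10⁻⁵ × sin 32° = 7.73×10⁻⁵ s⁻¹
Pressure gradient: |∂P/∂n| = 900 Pa / 638000 m = 1.41×10⁻³ Pa/m
Geostrophic balance (pressure-gradient force = Coriolis force):
V_g = (1/(fρ)) |∂P/∂n| = 1.41×10⁻³ / (7.73×10⁻⁵ × 1.09) = 16.8 m/s

17 m/s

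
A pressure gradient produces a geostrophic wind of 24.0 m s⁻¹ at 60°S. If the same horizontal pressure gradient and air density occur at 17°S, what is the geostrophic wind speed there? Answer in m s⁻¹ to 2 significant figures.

71 m s⁻¹

With the same pressure gradient and density, V_g ∝ 1/f ∝ 1/sin φ.
V₂ = V₁ · sin φ₁ / sin φ₂ = 24.0 × sin 60° / sin 17°
V₂ = 24.0 × 0.8660/0.2924 = 71 m s⁻¹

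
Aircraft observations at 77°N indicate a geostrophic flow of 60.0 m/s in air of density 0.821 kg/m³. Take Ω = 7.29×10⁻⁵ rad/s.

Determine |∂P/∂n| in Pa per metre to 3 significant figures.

Coriolis parameter at 77°N:
f = 2Ω sin φ = 2 × 7.29×10⁻⁵ × sin 77° = 1.42×10⁻⁴ s⁻¹
Geostrophic balance rearranged: |∂P/∂n| = f ρ V_g
|∂P/∂n| = 1.42×10⁻⁴ × 0.821 × 60.0 = 7.00×10⁻³ Pa/m

7.00×10⁻³ Pa/m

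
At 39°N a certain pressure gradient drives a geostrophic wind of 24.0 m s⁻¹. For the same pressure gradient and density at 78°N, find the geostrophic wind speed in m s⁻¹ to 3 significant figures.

15.4 m s⁻¹

With the same pressure gradient and density, V_g ∝ 1/f ∝ 1/sin φ.
V₂ = V₁ · sin φ₁ / sin φ₂ = 24.0 × sin 39° / sin 78°
V₂ = 24.0 × 0.6293/0.9781 = 15.4 m s⁻¹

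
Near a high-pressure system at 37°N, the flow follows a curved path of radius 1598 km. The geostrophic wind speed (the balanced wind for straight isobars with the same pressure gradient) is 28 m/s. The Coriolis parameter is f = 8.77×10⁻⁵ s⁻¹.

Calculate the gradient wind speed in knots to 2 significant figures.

75 knots

Around a high, pressure-gradient force acts outward with centrifugal, so Coriolis balances both:
fV = (1/ρ)|∂P/∂n| + V²/R  →  V² − fR·V + fR·V_g = 0
With fR = 8.77×10⁻⁵ × 1598×10³ m = 140 m/s:
V = [fR − √((fR)² − 4 fR V_g)]/2 = [140 − √(140² − 4×140×28)]/2 = 38.7 m/s
Supergeostrophic (V > V_g = 28 m/s), as expected around a high.
Converting: 38.7 m/s × 1.944 = 75 knots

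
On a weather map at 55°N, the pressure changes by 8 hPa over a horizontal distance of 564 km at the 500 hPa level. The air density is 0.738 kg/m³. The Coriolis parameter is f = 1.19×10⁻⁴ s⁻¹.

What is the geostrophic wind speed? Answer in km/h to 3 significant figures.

Pressure gradient: |∂P/∂n| = 800 Pa / 564000 m = 1.42×10⁻³ Pa/m
Geostrophic balance (pressure-gradient force = Coriolis force):
V_g = (1/(fρ)) |∂P/∂n| = 1.42×10⁻³ / (1.19×10⁻⁴ × 0.738) = 16.2 m/s
Converting: 16.2 m/s × 3.6 = 58.1 km/h

58.1 km/h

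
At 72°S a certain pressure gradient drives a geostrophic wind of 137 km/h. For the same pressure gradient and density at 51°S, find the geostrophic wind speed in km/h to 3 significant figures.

With the same pressure gradient and density, V_g ∝ 1/f ∝ 1/sin φ.
V₂ = V₁ · sin φ₁ / sin φ₂ = 137 × sin 72° / sin 51°
V₂ = 137 × 0.9511/0.7771 = 168 km/h

168 km/h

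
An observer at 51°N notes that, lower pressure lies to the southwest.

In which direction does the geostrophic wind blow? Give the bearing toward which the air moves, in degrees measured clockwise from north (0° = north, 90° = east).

The pressure-gradient force points toward the southwest (bearing 225°).
Geostrophic balance: in the Northern Hemisphere the Coriolis force deflects motion to the right, so the geostrophic wind blows 90° to the right of the pressure-gradient force (low pressure on the left).
Rotating 225° by 90° clockwise gives 315° — the wind blows toward the northwest.

315°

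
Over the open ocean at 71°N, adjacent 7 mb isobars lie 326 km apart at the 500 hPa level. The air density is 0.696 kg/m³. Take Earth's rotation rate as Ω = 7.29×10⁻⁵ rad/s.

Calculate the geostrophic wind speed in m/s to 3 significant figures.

Coriolis parameter at 71°N:
f = 2Ω sin φ = 2 × 7.29×10⁻⁵ × sin 71° = 1.38×10⁻⁴ s⁻¹
Pressure gradient: |∂P/∂n| = 700 Pa / 326000 m = 2.15×10⁻³ Pa/m
Geostrophic balance (pressure-gradient force = Coriolis force):
V_g = (1/(fρ)) |∂P/∂n| = 2.15×10⁻³ / (1.38×10⁻⁴ × 0.696) = 22.4 m/s

22.4 m/s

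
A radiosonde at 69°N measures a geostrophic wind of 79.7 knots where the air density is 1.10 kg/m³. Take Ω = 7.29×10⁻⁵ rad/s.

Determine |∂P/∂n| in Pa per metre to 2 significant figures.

Coriolis parameter at 69°N:
f = 2Ω sin φ = 2 × 7.29×10⁻⁵ × sin 69° = 1.36×10⁻⁴ s⁻¹
Wind speed in SI: 79.7 knots = 41.0 m/s
Geostrophic balance rearranged: |∂P/∂n| = f ρ V_g
|∂P/∂n| = 1.36×10⁻⁴ × 1.10 × 41.0 = 6.14×10⁻³ Pa/m

6.1×10⁻³ Pa/m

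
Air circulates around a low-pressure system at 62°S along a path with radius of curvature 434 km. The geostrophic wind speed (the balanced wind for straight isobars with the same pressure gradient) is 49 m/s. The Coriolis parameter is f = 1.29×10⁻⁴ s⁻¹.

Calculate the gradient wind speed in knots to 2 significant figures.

Around a low, centrifugal force acts outward with Coriolis, so pressure-gradient force balances both:
(1/ρ)|∂P/∂n| = fV + V²/R  →  V² + fR·V − fR·V_g = 0
With fR = 1.29×10⁻⁴ × 434×10³ m = 56.0 m/s:
V = [−fR + √((fR)² + 4 fR V_g)]/2 = [−56.0 + √(56.0² + 4×56.0×49)]/2 = 31.4 m/s
Subgeostrophic (V < V_g = 49 m/s), as expected around a low.
Converting: 31.4 m/s × 1.944 = 61 knots

61 knots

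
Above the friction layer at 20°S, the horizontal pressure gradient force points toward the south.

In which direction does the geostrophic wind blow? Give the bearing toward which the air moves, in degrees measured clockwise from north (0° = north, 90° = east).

090°

The pressure-gradient force points toward the south (bearing 180°).
Geostrophic balance: in the Southern Hemisphere the Coriolis force deflects motion to the left, so the geostrophic wind blows 90° to the left of the pressure-gradient force (low pressure on the right).
Rotating 180° by 90° counterclockwise gives 090° — the wind blows toward the east.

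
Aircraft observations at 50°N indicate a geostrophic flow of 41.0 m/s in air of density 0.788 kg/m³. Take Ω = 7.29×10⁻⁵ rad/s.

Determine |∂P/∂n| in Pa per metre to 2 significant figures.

Coriolis parameter at 50°N:
f = 2Ω sin φ = 2 × 7.29×10⁻⁵ × sin 50° = 1.12×10⁻⁴ s⁻¹
Geostrophic balance rearranged: |∂P/∂n| = f ρ V_g
|∂P/∂n| = 1.12×10⁻⁴ × 0.788 × 41.0 = 3.61×10⁻³ Pa/m

3.6×10⁻³ Pa/m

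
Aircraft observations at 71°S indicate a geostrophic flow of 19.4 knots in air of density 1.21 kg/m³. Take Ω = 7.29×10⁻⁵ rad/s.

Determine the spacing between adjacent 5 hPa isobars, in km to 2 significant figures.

Coriolis parameter at 71°S:
f = 2Ω sin φ = 2 × 7.29×10⁻⁵ × sin 71° = 1.38×10⁻⁴ s⁻¹
Wind speed in SI: 19.4 knots = 9.98 m/s
Geostrophic balance rearranged: |∂P/∂n| = f ρ V_g
|∂P/∂n| = 1.38×10⁻⁴ × 1.21 × 9.98 = 1.66×10⁻³ Pa/m
Isobar spacing: Δn = ΔP/|∂P/∂n| = 500 Pa / 1.66×10⁻³ Pa/m = 300343 m ≈ 300 km

300 km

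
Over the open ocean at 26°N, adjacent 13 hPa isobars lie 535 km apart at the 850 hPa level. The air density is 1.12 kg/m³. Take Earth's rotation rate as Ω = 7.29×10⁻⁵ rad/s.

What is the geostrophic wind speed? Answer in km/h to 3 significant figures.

122 km/h

Coriolis parameter at 26°N:
f = 2Ω sin φ = 2 × 7.29×10⁻⁵ × sin 26° = 6.39×10⁻⁵ s⁻¹
Pressure gradient: |∂P/∂n| = 1300 Pa / 535000 m = 2.43×10⁻³ Pa/m
Geostrophic balance (pressure-gradient force = Coriolis force):
V_g = (1/(fρ)) |∂P/∂n| = 2.43×10⁻³ / (6.39×10⁻⁵ × 1.12) = 33.9 m/s
Converting: 33.9 m/s × 3.6 = 122 km/h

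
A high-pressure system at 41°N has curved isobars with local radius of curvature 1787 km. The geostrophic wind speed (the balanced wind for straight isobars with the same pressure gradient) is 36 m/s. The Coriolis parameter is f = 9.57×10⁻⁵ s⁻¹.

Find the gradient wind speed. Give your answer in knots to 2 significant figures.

100 knots

Around a high, pressure-gradient force acts outward with centrifugal, so Coriolis balances both:
fV = (1/ρ)|∂P/∂n| + V²/R  →  V² − fR·V + fR·V_g = 0
With fR = 9.57×10⁻⁵ × 1787×10³ m = 171 m/s:
V = [fR − √((fR)² − 4 fR V_g)]/2 = [171 − √(171² − 4×171×36)]/2 = 51.5 m/s
Supergeostrophic (V > V_g = 36 m/s), as expected around a high.
Converting: 51.5 m/s × 1.944 = 100 knots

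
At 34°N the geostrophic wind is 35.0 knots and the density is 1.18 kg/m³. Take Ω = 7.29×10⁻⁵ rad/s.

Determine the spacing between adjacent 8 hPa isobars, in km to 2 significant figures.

460 km

Coriolis parameter at 34°N:
f = 2Ω sin φ = 2 × 7.29×10⁻⁵ × sin 34° = 8.15×10⁻⁵ s⁻¹
Wind speed in SI: 35.0 knots = 18.0 m/s
Geostrophic balance rearranged: |∂P/∂n| = f ρ V_g
|∂P/∂n| = 8.15×10⁻⁵ × 1.18 × 18.0 = 1.73×10⁻³ Pa/m
Isobar spacing: Δn = ΔP/|∂P/∂n| = 800 Pa / 1.73×10⁻³ Pa/m = 461831 m ≈ 460 km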